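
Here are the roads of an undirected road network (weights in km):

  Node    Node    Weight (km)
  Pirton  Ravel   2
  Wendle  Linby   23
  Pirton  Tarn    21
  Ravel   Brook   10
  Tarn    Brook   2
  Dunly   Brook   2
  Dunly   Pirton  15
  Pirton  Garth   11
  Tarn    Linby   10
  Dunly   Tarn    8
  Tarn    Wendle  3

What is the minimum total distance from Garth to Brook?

Enumerating some paths:
Garth - Pirton - Ravel - Brook: 11+2+10 = 23
Garth - Pirton - Dunly - Brook: 11+15+2 = 28
The minimum is 23 km via Garth - Pirton - Ravel - Brook.

23 km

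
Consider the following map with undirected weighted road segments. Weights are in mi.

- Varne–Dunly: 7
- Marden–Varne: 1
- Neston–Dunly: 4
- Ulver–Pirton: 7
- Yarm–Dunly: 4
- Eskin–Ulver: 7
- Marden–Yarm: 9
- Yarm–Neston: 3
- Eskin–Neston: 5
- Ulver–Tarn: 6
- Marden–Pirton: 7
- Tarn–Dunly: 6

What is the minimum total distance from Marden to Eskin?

Settle nodes by increasing distance from Marden:
Marden: 0
Varne: 1  (via Marden)
Pirton: 7  (via Marden)
Dunly: 8  (via Varne)
Yarm: 9  (via Marden)
Neston: 12  (via Dunly)
Ulver: 14  (via Pirton)
Tarn: 14  (via Dunly)
Eskin: 17  (via Neston)
Shortest route: Marden–Varne–Dunly–Neston–Eskin = 17 mi.

17 mi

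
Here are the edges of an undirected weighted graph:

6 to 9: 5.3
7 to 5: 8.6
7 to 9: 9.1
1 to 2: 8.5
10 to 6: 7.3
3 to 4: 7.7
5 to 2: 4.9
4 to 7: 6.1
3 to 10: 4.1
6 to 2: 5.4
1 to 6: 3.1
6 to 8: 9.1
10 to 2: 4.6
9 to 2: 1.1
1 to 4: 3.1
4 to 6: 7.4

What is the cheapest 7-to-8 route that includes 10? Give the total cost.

31.2

Best 7 to 10: 7 → 9 → 2 → 10 costing 14.8
Best 10 to 8: 10 → 6 → 8 costing 16.4
Total via 10: 14.8 + 16.4 = 31.2.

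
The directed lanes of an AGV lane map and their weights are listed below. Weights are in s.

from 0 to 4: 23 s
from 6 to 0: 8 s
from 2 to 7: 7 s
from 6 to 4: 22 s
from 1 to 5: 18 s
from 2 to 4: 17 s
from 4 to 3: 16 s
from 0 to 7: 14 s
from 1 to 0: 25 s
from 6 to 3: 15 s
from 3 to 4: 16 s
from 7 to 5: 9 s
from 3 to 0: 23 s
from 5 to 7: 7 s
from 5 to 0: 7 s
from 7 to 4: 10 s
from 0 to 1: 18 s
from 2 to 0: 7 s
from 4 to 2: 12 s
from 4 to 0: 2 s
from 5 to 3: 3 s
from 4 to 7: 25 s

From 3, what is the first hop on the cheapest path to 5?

4

Compare a few routes:
3 → 0 → 7 → 5: 23+14+9 = 46
3 → 4 → 2 → 7 → 5: 16+12+7+9 = 44
3 → 4 → 0 → 7 → 5: 16+2+14+9 = 41
Cheapest is 3 → 4 → 0 → 7 → 5 at 41 s.
So from 3 the first move is to 4.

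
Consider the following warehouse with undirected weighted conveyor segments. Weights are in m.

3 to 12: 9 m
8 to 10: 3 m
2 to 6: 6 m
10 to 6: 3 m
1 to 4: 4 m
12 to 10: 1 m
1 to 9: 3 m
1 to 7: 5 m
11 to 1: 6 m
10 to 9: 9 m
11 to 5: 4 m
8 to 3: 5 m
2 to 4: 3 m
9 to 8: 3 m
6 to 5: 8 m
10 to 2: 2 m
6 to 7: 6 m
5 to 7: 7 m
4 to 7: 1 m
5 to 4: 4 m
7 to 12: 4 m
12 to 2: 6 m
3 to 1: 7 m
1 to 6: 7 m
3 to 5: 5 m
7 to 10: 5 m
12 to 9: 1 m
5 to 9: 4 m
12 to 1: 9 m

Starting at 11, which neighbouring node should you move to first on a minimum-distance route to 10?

5

Compare a few routes:
11 - 1 - 9 - 12 - 10: 6+3+1+1 = 11
11 - 5 - 9 - 12 - 10: 4+4+1+1 = 10
Cheapest is 11 - 5 - 9 - 12 - 10 at 10 m.
So from 11 the first move is to 5.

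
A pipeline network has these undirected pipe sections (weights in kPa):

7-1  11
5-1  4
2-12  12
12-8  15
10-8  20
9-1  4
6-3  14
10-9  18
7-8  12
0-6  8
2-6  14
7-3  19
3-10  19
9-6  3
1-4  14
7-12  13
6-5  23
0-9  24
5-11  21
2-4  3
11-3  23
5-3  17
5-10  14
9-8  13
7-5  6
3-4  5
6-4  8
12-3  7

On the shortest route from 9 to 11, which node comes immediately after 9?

Compare a few routes:
9–6–3–11: 3+14+23 = 40
9–1–5–11: 4+4+21 = 29
9–6–4–3–11: 3+8+5+23 = 39
The minimum is 29 kPa via 9–1–5–11.
So from 9 the first move is to 1.

1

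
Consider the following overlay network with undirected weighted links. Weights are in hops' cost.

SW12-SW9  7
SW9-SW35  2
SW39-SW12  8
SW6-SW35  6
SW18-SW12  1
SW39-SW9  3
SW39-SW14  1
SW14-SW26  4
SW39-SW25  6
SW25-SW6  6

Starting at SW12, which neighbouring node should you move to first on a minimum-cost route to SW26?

Enumerating some paths:
SW12–SW9–SW35–SW6–SW25–SW39–SW14–SW26: 7+2+6+6+6+1+4 = 32
SW12–SW39–SW14–SW26: 8+1+4 = 13
SW12–SW9–SW39–SW14–SW26: 7+3+1+4 = 15
Cheapest is SW12–SW39–SW14–SW26 at 13 hops' cost.
So from SW12 the first move is to SW39.

SW39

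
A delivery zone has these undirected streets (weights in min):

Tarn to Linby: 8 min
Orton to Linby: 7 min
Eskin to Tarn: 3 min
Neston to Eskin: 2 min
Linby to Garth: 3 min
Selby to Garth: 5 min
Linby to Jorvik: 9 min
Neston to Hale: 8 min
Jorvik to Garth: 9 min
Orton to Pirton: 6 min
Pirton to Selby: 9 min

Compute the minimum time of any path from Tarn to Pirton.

Running Dijkstra from Tarn:
Tarn: 0
Eskin: 3  (via Tarn)
Neston: 5  (via Eskin)
Linby: 8  (via Tarn)
Garth: 11  (via Linby)
Hale: 13  (via Neston)
Orton: 15  (via Linby)
Selby: 16  (via Garth)
Jorvik: 17  (via Linby)
Pirton: 21  (via Orton)
Shortest route: Tarn → Linby → Orton → Pirton = 21 min.

21 min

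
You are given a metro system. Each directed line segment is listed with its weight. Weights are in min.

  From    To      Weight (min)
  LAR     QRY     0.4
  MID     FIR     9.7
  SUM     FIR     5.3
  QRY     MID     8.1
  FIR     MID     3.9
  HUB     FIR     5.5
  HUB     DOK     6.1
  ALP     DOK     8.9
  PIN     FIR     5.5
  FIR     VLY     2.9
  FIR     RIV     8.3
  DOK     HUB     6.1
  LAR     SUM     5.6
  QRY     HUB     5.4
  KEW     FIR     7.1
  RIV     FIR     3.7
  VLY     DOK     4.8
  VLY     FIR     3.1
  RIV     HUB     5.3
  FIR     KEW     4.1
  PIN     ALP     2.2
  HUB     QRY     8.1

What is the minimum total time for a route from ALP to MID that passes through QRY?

31.2 min

Shortest ALP→QRY: ALP–DOK–HUB–QRY = 23.1
Shortest QRY→MID: QRY–MID = 8.1
Total via QRY: 23.1 + 8.1 = 31.2 min.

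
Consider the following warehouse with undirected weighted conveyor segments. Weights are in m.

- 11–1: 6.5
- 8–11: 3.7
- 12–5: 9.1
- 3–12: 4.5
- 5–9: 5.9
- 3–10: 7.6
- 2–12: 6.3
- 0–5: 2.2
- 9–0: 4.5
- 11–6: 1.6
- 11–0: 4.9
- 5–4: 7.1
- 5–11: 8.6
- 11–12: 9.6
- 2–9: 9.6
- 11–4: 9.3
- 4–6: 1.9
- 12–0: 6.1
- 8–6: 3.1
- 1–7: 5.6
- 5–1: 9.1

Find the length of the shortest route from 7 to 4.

Enumerating some paths:
7 → 1 → 11 → 8 → 6 → 4: 5.6+6.5+3.7+3.1+1.9 = 20.8
7 → 1 → 11 → 6 → 4: 5.6+6.5+1.6+1.9 = 15.6
Cheapest is 7 → 1 → 11 → 6 → 4 at 15.6 m.

15.6 m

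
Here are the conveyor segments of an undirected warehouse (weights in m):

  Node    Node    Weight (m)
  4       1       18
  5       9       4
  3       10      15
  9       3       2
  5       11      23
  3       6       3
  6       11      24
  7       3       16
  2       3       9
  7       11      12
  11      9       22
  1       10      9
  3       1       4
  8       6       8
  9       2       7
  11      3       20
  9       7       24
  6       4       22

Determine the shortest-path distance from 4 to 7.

Settle nodes by increasing distance from 4:
4: 0
1: 18  (via 4)
3: 22  (via 1)
6: 22  (via 4)
9: 24  (via 3)
10: 27  (via 1)
5: 28  (via 9)
8: 30  (via 6)
2: 31  (via 3)
7: 38  (via 3)
Shortest route: 4 → 1 → 3 → 7 = 38 m.

38 m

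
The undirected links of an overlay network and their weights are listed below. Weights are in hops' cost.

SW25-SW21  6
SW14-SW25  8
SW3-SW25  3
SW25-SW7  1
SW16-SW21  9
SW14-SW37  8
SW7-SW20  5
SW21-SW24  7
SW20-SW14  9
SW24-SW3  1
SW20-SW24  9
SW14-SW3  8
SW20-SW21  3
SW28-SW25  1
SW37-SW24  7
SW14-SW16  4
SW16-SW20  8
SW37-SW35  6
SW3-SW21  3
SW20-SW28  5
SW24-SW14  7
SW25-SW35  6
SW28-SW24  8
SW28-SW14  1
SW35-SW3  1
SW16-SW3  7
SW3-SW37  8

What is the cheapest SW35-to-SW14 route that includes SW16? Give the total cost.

Shortest SW35→SW16: SW35–SW3–SW16 = 8
Shortest SW16→SW14: SW16–SW14 = 4
Total via SW16: 8 + 4 = 12 hops' cost.

12 hops' cost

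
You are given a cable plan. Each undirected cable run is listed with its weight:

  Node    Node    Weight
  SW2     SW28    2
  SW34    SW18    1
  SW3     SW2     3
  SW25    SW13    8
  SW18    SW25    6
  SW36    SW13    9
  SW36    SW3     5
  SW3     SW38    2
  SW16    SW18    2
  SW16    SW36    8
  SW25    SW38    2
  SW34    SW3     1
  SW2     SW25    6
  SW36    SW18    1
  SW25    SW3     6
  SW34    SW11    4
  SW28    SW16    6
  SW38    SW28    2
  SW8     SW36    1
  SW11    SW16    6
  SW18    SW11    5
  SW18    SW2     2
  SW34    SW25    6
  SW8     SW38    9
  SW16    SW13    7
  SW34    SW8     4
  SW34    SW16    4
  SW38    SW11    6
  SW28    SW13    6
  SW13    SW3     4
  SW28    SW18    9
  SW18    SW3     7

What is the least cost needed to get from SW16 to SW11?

Compare a few routes:
SW16 → SW11: 6 = 6
SW16 → SW18 → SW34 → SW11: 2+1+4 = 7
The minimum is 6 via SW16 → SW11.

6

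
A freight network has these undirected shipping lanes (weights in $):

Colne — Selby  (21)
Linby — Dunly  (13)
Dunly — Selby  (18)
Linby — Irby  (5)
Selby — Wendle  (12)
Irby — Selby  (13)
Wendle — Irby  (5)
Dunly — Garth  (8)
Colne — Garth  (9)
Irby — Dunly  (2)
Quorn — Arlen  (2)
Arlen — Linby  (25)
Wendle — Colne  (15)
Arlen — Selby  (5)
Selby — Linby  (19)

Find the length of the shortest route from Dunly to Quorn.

$22

Settle nodes by increasing distance from Dunly:
Dunly: 0
Irby: 2  (via Dunly)
Wendle: 7  (via Irby)
Linby: 7  (via Irby)
Garth: 8  (via Dunly)
Selby: 15  (via Irby)
Colne: 17  (via Garth)
Arlen: 20  (via Selby)
Quorn: 22  (via Arlen)
Shortest route: Dunly–Irby–Selby–Arlen–Quorn = $22.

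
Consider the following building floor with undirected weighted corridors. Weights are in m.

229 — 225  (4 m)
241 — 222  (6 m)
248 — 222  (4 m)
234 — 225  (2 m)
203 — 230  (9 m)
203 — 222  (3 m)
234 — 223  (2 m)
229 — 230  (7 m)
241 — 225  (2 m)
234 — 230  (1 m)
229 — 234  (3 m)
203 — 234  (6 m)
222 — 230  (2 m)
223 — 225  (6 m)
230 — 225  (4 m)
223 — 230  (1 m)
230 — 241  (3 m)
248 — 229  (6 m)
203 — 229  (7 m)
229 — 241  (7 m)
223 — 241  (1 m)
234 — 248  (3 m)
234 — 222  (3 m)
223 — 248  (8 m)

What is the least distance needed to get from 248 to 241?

6 m

Shortest distances from 248:
248: 0
234: 3  (via 248)
230: 4  (via 234)
222: 4  (via 248)
223: 5  (via 234)
225: 5  (via 234)
229: 6  (via 248)
241: 6  (via 223)
Shortest route: 248 → 234 → 223 → 241 = 6 m.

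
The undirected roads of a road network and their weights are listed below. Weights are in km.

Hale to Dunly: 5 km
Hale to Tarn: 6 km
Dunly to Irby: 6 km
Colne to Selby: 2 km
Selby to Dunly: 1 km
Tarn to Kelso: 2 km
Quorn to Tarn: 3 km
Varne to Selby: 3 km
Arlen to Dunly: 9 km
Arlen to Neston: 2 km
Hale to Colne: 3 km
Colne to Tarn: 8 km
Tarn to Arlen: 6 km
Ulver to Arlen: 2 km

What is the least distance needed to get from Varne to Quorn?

Enumerating some paths:
Varne - Selby - Dunly - Hale - Tarn - Quorn: 3+1+5+6+3 = 18
Varne - Selby - Dunly - Arlen - Tarn - Quorn: 3+1+9+6+3 = 22
Varne - Selby - Colne - Tarn - Quorn: 3+2+8+3 = 16
Varne - Selby - Colne - Hale - Tarn - Quorn: 3+2+3+6+3 = 17
Cheapest is Varne - Selby - Colne - Tarn - Quorn at 16 km.

16 km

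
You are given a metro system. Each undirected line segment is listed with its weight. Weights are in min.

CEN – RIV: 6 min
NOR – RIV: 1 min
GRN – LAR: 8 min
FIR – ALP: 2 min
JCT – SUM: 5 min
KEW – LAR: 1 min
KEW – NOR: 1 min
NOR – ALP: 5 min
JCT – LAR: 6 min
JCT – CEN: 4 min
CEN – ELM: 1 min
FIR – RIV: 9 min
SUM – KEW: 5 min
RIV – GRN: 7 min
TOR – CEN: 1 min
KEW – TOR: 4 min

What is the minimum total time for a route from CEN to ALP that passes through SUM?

Best CEN to SUM: CEN–JCT–SUM costing 9
Best SUM to ALP: SUM–KEW–NOR–ALP costing 11
Total via SUM: 9 + 11 = 20 min.

20 min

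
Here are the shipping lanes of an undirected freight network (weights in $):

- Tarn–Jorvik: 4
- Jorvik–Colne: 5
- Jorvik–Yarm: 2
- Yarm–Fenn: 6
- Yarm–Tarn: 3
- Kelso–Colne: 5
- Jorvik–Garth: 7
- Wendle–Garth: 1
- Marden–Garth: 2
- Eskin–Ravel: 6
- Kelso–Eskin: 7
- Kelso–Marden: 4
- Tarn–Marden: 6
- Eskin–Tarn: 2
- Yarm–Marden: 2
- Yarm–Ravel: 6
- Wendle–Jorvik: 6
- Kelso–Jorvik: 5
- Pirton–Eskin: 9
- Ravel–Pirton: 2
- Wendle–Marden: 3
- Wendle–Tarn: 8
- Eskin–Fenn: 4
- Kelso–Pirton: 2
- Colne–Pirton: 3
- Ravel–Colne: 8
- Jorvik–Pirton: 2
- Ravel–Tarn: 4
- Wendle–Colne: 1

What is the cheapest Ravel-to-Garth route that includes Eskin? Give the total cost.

$15

Best Ravel to Eskin: Ravel → Eskin costing 6
Shortest Eskin→Garth: Eskin → Tarn → Yarm → Marden → Garth = 9
Total via Eskin: 6 + 9 = $15.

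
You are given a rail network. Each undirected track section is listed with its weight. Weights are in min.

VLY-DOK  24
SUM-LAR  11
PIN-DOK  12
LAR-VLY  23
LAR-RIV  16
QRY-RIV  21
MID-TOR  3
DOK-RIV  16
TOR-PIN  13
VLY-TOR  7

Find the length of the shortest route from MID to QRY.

Settle nodes by increasing distance from MID:
MID: 0
TOR: 3  (via MID)
VLY: 10  (via TOR)
PIN: 16  (via TOR)
DOK: 28  (via PIN)
LAR: 33  (via VLY)
SUM: 44  (via LAR)
RIV: 44  (via DOK)
QRY: 65  (via RIV)
Shortest route: MID → TOR → PIN → DOK → RIV → QRY = 65 min.

65 min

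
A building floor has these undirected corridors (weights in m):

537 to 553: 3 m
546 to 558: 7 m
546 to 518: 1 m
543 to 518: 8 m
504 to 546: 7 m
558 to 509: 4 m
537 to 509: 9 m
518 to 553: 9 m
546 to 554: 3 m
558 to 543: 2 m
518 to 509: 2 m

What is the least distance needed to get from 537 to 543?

15 m

Running Dijkstra from 537:
537: 0
553: 3  (via 537)
509: 9  (via 537)
518: 11  (via 509)
546: 12  (via 518)
558: 13  (via 509)
554: 15  (via 546)
543: 15  (via 558)
Shortest route: 537–509–558–543 = 15 m.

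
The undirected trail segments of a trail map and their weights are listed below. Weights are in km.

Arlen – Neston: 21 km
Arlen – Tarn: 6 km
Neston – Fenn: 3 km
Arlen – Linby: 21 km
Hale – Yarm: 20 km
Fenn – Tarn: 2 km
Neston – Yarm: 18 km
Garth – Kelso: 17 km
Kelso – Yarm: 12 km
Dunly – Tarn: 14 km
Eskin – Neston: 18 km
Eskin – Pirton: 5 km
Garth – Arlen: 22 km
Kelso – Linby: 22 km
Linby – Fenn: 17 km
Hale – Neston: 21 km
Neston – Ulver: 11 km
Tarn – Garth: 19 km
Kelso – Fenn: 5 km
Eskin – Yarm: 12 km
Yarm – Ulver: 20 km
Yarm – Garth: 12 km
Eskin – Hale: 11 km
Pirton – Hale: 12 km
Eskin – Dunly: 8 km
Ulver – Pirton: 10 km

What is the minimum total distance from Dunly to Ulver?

23 km

Compare a few routes:
Dunly–Eskin–Pirton–Ulver: 8+5+10 = 23
Dunly–Eskin–Yarm–Ulver: 8+12+20 = 40
Dunly–Tarn–Fenn–Neston–Ulver: 14+2+3+11 = 30
Dunly–Eskin–Neston–Ulver: 8+18+11 = 37
The minimum is 23 km via Dunly–Eskin–Pirton–Ulver.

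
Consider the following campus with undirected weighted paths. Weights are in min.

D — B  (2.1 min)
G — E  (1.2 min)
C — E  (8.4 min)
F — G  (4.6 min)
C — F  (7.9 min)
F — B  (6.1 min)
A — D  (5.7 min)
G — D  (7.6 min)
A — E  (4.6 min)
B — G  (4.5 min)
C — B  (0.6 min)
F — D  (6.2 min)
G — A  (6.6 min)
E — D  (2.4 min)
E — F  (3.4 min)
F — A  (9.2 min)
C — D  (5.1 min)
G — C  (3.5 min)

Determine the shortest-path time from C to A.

8.4 min

Enumerating some paths:
C - B - D - A: 0.6+2.1+5.7 = 8.4
C - G - E - A: 3.5+1.2+4.6 = 9.3
Cheapest is C - B - D - A at 8.4 min.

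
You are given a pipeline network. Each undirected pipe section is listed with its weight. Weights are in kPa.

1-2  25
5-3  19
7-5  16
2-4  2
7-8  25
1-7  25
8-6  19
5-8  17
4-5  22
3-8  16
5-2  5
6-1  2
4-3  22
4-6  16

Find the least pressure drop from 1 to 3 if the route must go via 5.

44 kPa

Best 1 to 5: 1 → 6 → 4 → 2 → 5 costing 25
Best 5 to 3: 5 → 3 costing 19
Total via 5: 25 + 19 = 44 kPa.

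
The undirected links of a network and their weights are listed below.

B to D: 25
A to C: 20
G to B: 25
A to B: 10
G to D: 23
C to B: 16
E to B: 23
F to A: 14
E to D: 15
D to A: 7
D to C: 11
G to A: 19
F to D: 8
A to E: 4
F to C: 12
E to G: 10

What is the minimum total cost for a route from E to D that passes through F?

Best E to F: E–A–F costing 18
Best F to D: F–D costing 8
Total via F: 18 + 8 = 26.

26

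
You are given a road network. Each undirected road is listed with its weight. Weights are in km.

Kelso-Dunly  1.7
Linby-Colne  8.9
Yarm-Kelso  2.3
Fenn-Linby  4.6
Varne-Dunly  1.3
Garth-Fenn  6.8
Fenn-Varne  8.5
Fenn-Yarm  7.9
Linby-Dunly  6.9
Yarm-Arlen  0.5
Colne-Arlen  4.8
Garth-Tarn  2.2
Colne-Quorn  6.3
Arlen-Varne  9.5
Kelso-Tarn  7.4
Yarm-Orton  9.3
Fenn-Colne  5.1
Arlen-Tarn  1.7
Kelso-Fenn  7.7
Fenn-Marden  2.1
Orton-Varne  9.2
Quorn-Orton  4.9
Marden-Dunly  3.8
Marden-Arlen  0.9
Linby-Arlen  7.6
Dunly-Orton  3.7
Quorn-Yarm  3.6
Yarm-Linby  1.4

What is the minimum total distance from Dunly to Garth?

8.4 km

Candidate routes:
Dunly → Marden → Arlen → Tarn → Garth: 3.8+0.9+1.7+2.2 = 8.6
Dunly → Kelso → Yarm → Arlen → Tarn → Garth: 1.7+2.3+0.5+1.7+2.2 = 8.4
Cheapest is Dunly → Kelso → Yarm → Arlen → Tarn → Garth at 8.4 km.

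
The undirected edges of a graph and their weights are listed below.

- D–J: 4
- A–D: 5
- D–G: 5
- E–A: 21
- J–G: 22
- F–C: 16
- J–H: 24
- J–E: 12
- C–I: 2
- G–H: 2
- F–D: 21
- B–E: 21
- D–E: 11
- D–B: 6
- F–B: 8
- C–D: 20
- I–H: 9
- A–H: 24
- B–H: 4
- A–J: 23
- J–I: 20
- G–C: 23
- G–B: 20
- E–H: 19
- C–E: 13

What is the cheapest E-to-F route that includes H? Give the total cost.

30

Shortest E→H: E–D–G–H = 18
Shortest H→F: H–B–F = 12
Total via H: 18 + 12 = 30.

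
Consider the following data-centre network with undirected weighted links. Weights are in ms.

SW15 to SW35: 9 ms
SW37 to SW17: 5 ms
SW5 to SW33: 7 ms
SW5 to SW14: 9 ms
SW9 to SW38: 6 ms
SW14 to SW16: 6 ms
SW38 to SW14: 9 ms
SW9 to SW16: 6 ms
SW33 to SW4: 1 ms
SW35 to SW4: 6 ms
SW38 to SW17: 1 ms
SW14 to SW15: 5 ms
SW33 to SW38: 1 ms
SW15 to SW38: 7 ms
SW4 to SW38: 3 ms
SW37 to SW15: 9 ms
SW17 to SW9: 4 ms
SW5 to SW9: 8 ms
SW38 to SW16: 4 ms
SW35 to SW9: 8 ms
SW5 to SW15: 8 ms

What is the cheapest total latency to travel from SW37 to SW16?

Candidate routes:
SW37 → SW17 → SW9 → SW16: 5+4+6 = 15
SW37 → SW17 → SW38 → SW9 → SW16: 5+1+6+6 = 18
SW37 → SW17 → SW38 → SW16: 5+1+4 = 10
The minimum is 10 ms via SW37 → SW17 → SW38 → SW16.

10 ms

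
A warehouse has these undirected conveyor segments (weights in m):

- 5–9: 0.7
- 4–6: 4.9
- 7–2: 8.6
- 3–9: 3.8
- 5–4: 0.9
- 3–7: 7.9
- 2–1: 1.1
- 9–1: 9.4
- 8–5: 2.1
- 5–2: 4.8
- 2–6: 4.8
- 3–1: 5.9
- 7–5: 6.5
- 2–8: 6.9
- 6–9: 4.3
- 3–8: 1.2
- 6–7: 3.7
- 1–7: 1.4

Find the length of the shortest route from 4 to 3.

Running Dijkstra from 4:
4: 0
5: 0.9  (via 4)
9: 1.6  (via 5)
8: 3  (via 5)
3: 4.2  (via 8)
Shortest route: 4 → 5 → 8 → 3 = 4.2 m.

4.2 m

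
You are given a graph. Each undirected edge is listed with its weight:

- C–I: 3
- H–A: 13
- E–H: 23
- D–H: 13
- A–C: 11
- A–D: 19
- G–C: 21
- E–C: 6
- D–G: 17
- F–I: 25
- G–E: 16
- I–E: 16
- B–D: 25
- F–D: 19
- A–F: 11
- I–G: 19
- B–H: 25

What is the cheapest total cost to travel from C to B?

49

Candidate routes:
C → A → H → B: 11+13+25 = 49
C → A → D → B: 11+19+25 = 55
C → A → H → D → B: 11+13+13+25 = 62
C → E → H → B: 6+23+25 = 54
Cheapest is C → A → H → B at 49.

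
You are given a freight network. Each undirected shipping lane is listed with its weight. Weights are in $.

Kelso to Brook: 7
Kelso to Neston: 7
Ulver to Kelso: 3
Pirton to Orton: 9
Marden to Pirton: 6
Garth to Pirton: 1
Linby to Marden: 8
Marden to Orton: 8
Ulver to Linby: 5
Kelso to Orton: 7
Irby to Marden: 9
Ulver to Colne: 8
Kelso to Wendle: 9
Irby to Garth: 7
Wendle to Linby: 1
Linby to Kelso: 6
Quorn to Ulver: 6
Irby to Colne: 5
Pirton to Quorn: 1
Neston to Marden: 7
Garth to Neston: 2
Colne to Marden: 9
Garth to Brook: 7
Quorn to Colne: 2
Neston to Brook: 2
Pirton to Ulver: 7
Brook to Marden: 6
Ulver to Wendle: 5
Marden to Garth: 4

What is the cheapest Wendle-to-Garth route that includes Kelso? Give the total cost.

$16

Best Wendle to Kelso: Wendle → Linby → Kelso costing 7
Best Kelso to Garth: Kelso → Neston → Garth costing 9
Total via Kelso: 7 + 9 = $16.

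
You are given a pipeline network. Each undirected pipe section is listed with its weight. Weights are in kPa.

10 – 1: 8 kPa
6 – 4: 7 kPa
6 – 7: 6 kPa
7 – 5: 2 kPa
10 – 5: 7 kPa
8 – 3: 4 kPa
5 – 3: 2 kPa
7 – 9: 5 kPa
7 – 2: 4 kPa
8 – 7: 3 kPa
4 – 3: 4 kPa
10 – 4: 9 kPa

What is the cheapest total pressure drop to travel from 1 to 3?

17 kPa

Running Dijkstra from 1:
1: 0
10: 8  (via 1)
5: 15  (via 10)
3: 17  (via 5)
Shortest route: 1–10–5–3 = 17 kPa.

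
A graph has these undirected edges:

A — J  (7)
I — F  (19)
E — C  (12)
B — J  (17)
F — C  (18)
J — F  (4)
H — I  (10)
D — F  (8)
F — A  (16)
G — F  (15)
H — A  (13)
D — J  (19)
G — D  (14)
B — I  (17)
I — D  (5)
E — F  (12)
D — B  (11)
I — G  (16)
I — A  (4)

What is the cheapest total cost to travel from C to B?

Candidate routes:
C → F → D → B: 18+8+11 = 37
C → E → F → D → B: 12+12+8+11 = 43
C → F → J → B: 18+4+17 = 39
C → E → F → J → B: 12+12+4+17 = 45
Cheapest is C → F → D → B at 37.

37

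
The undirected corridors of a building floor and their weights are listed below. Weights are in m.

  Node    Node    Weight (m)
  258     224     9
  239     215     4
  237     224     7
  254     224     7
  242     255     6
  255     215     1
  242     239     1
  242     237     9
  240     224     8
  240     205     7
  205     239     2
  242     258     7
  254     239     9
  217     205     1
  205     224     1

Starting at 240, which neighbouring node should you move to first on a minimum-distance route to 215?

Compare a few routes:
240 - 224 - 205 - 239 - 215: 8+1+2+4 = 15
240 - 205 - 239 - 242 - 255 - 215: 7+2+1+6+1 = 17
240 - 205 - 239 - 215: 7+2+4 = 13
Cheapest is 240 - 205 - 239 - 215 at 13 m.
So from 240 the first move is to 205.

205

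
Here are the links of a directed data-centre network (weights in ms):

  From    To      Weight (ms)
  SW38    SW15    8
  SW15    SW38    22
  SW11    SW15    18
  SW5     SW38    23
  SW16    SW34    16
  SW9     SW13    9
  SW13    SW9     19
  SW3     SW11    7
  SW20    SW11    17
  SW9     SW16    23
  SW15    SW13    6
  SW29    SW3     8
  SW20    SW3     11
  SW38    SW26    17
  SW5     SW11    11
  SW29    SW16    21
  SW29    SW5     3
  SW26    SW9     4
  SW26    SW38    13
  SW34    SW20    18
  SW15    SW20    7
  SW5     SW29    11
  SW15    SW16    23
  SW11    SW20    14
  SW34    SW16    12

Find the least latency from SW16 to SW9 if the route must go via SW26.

112 ms

Shortest SW16→SW26: SW16–SW34–SW20–SW11–SW15–SW38–SW26 = 108
Shortest SW26→SW9: SW26–SW9 = 4
Total via SW26: 108 + 4 = 112 ms.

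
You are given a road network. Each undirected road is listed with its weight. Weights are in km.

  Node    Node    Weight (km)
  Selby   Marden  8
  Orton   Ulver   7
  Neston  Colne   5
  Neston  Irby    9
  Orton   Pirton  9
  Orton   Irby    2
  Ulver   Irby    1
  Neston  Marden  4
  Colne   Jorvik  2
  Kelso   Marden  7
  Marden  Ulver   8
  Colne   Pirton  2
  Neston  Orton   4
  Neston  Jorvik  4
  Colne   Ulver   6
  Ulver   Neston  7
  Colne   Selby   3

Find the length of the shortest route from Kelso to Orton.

Shortest distances from Kelso:
Kelso: 0
Marden: 7  (via Kelso)
Neston: 11  (via Marden)
Jorvik: 15  (via Neston)
Ulver: 15  (via Marden)
Selby: 15  (via Marden)
Orton: 15  (via Neston)
Shortest route: Kelso–Marden–Neston–Orton = 15 km.

15 km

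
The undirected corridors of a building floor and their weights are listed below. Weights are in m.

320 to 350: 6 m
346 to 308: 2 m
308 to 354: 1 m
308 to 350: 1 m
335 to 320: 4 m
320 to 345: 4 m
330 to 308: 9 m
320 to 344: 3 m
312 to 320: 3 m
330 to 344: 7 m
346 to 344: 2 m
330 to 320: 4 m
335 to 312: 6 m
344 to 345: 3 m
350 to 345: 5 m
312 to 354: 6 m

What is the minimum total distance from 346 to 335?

Running Dijkstra from 346:
346: 0
308: 2  (via 346)
344: 2  (via 346)
350: 3  (via 308)
354: 3  (via 308)
320: 5  (via 344)
345: 5  (via 344)
312: 8  (via 320)
335: 9  (via 320)
Shortest route: 346 → 344 → 320 → 335 = 9 m.

9 m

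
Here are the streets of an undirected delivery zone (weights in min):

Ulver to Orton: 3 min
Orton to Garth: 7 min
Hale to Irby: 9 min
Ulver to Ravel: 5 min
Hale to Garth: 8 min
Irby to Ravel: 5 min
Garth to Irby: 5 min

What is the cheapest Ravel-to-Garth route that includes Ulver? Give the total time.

Shortest Ravel→Ulver: Ravel → Ulver = 5
Shortest Ulver→Garth: Ulver → Orton → Garth = 10
Total via Ulver: 5 + 10 = 15 min.

15 min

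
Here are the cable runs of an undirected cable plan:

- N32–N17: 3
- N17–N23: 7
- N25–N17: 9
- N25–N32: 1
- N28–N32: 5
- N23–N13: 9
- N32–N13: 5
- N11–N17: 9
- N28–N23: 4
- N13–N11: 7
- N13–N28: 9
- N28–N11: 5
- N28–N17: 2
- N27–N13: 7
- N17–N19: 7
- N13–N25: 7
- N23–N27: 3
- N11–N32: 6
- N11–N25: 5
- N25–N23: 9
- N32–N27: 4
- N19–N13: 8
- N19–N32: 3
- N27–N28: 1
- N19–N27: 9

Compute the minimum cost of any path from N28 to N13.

Enumerating some paths:
N28 → N32 → N13: 5+5 = 10
N28 → N13: 9 = 9
N28 → N27 → N32 → N13: 1+4+5 = 10
N28 → N27 → N13: 1+7 = 8
Cheapest is N28 → N27 → N13 at 8.

8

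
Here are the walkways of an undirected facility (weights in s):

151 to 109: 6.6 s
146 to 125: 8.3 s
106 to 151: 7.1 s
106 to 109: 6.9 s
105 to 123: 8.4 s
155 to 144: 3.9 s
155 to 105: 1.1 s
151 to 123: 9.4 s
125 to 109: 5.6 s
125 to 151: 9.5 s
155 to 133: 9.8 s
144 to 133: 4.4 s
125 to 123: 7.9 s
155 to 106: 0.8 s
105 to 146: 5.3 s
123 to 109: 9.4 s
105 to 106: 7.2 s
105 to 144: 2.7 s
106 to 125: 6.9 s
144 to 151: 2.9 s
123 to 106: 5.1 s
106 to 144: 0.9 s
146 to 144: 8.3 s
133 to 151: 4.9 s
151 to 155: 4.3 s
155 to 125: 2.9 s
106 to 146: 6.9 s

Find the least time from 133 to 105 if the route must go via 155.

7.2 s

Shortest 133→155: 133–144–106–155 = 6.1
Best 155 to 105: 155–105 costing 1.1
Total via 155: 6.1 + 1.1 = 7.2 s.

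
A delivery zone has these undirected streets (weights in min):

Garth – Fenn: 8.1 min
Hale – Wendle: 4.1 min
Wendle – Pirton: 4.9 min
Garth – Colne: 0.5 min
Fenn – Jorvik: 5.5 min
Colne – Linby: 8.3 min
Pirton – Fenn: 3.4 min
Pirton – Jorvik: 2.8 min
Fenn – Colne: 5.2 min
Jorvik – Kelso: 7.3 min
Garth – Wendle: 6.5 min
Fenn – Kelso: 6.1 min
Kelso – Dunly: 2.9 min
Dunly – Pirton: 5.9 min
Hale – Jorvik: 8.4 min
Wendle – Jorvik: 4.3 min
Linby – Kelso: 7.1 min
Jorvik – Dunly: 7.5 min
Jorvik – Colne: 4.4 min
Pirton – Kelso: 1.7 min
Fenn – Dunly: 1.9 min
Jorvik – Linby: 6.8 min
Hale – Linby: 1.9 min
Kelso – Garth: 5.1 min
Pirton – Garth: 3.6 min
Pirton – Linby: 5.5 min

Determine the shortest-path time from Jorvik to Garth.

4.9 min

Settle nodes by increasing distance from Jorvik:
Jorvik: 0
Pirton: 2.8  (via Jorvik)
Wendle: 4.3  (via Jorvik)
Colne: 4.4  (via Jorvik)
Kelso: 4.5  (via Pirton)
Garth: 4.9  (via Colne)
Shortest route: Jorvik → Colne → Garth = 4.9 min.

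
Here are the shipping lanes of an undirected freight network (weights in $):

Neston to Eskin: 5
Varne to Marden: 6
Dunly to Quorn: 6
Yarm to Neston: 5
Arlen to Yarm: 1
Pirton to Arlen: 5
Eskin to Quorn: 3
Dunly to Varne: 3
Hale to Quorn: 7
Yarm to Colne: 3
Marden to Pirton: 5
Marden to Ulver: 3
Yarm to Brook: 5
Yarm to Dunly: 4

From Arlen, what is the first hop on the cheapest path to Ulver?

Pirton

Enumerating some paths:
Arlen → Pirton → Marden → Ulver: 5+5+3 = 13
Arlen → Yarm → Dunly → Varne → Marden → Ulver: 1+4+3+6+3 = 17
Arlen → Yarm → Neston → Eskin → Quorn → Dunly → Varne → Marden → Ulver: 1+5+5+3+6+3+6+3 = 32
Cheapest is Arlen → Pirton → Marden → Ulver at $13.
So from Arlen the first move is to Pirton.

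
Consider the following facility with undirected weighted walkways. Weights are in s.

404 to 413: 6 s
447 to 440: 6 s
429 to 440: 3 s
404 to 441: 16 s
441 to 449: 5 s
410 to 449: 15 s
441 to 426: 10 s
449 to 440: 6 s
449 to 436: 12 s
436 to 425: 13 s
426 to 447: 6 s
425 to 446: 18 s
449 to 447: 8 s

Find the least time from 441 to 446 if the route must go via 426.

Shortest 441→426: 441 → 426 = 10
Best 426 to 446: 426 → 447 → 449 → 436 → 425 → 446 costing 57
Total via 426: 10 + 57 = 67 s.

67 s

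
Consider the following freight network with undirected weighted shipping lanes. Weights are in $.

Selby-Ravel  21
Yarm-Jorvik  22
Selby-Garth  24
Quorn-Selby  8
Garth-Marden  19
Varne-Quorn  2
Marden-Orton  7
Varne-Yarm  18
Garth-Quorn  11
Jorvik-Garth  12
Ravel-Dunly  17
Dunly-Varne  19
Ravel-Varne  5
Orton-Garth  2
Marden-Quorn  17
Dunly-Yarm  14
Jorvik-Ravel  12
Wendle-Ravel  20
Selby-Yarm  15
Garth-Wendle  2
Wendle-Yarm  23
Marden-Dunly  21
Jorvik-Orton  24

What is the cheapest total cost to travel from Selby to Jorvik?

Shortest distances from Selby:
Selby: 0
Quorn: 8  (via Selby)
Varne: 10  (via Quorn)
Yarm: 15  (via Selby)
Ravel: 15  (via Varne)
Garth: 19  (via Quorn)
Orton: 21  (via Garth)
Wendle: 21  (via Garth)
Marden: 25  (via Quorn)
Jorvik: 27  (via Ravel)
Shortest route: Selby → Quorn → Varne → Ravel → Jorvik = $27.

$27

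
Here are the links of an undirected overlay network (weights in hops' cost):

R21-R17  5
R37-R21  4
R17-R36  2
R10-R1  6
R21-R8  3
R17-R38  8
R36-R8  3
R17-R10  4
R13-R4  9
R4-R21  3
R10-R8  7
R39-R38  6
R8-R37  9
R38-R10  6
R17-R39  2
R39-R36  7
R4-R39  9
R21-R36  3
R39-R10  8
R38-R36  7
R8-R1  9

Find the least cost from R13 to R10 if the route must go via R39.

24 hops' cost

Best R13 to R39: R13–R4–R39 costing 18
Shortest R39→R10: R39–R17–R10 = 6
Total via R39: 18 + 6 = 24 hops' cost.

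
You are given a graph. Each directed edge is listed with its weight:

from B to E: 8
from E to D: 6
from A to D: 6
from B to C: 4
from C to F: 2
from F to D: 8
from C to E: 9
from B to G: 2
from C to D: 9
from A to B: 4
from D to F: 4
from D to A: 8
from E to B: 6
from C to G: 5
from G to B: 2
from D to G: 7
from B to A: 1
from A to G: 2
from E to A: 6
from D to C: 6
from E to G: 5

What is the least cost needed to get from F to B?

Settle nodes by increasing distance from F:
F: 0
D: 8  (via F)
C: 14  (via D)
G: 15  (via D)
A: 16  (via D)
B: 17  (via G)
Shortest route: F–D–G–B = 17.

17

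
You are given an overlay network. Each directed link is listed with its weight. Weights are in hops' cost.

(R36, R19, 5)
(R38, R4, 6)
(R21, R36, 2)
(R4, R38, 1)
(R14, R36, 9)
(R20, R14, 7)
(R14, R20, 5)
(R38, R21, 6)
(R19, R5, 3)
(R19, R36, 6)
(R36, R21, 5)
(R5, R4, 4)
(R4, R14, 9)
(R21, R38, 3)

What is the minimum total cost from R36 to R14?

Candidate routes:
R36–R19–R5–R4–R14: 5+3+4+9 = 21
R36–R21–R38–R4–R14: 5+3+6+9 = 23
Cheapest is R36–R19–R5–R4–R14 at 21 hops' cost.

21 hops' cost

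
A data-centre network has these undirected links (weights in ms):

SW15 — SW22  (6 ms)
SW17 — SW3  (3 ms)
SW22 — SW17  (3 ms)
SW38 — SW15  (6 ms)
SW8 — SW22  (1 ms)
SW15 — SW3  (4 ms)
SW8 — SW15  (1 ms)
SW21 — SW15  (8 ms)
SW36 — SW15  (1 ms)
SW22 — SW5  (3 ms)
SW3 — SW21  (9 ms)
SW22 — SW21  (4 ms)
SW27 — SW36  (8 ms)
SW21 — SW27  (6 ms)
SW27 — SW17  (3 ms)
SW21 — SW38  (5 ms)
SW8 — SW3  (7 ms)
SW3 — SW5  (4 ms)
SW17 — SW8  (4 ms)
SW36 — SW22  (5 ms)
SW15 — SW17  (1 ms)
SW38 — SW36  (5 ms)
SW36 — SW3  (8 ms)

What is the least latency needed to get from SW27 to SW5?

Settle nodes by increasing distance from SW27:
SW27: 0
SW17: 3  (via SW27)
SW15: 4  (via SW17)
SW36: 5  (via SW15)
SW8: 5  (via SW15)
SW3: 6  (via SW17)
SW21: 6  (via SW27)
SW22: 6  (via SW17)
SW5: 9  (via SW22)
Shortest route: SW27 → SW17 → SW22 → SW5 = 9 ms.

9 ms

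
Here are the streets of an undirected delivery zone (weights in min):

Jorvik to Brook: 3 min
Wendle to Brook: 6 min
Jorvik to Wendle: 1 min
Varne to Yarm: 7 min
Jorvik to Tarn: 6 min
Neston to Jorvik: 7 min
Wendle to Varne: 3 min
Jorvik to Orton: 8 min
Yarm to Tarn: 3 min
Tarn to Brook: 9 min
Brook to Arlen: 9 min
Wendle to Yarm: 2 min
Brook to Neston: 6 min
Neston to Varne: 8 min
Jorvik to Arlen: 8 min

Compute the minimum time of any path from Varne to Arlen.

Settle nodes by increasing distance from Varne:
Varne: 0
Wendle: 3  (via Varne)
Jorvik: 4  (via Wendle)
Yarm: 5  (via Wendle)
Brook: 7  (via Jorvik)
Neston: 8  (via Varne)
Tarn: 8  (via Yarm)
Arlen: 12  (via Jorvik)
Shortest route: Varne → Wendle → Jorvik → Arlen = 12 min.

12 min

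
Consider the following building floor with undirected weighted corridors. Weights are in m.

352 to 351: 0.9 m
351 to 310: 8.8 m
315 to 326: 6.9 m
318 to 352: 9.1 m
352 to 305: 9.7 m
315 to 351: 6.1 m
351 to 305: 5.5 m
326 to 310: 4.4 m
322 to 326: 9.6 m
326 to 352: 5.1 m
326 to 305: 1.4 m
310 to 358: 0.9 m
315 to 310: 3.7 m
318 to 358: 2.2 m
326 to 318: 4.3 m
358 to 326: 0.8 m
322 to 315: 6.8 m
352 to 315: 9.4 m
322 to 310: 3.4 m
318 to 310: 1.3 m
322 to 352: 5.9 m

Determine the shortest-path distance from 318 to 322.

Settle nodes by increasing distance from 318:
318: 0
310: 1.3  (via 318)
358: 2.2  (via 318)
326: 3  (via 358)
305: 4.4  (via 326)
322: 4.7  (via 310)
Shortest route: 318 → 310 → 322 = 4.7 m.

4.7 m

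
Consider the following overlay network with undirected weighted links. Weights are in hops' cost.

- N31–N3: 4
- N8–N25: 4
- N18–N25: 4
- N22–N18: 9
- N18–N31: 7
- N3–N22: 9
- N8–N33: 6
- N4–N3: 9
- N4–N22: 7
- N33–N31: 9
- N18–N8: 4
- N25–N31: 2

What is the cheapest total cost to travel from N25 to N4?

15 hops' cost

Settle nodes by increasing distance from N25:
N25: 0
N31: 2  (via N25)
N8: 4  (via N25)
N18: 4  (via N25)
N3: 6  (via N31)
N33: 10  (via N8)
N22: 13  (via N18)
N4: 15  (via N3)
Shortest route: N25–N31–N3–N4 = 15 hops' cost.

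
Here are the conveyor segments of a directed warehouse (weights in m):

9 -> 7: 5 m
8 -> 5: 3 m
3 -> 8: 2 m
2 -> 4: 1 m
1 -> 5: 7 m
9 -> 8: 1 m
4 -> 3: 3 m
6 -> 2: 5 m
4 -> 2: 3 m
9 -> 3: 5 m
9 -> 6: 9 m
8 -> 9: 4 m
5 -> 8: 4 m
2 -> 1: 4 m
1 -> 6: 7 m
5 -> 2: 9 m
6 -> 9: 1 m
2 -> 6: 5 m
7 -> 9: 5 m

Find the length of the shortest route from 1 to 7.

Compare a few routes:
1 → 6 → 2 → 4 → 3 → 8 → 9 → 7: 7+5+1+3+2+4+5 = 27
1 → 5 → 8 → 9 → 7: 7+4+4+5 = 20
1 → 6 → 9 → 7: 7+1+5 = 13
Cheapest is 1 → 6 → 9 → 7 at 13 m.

13 m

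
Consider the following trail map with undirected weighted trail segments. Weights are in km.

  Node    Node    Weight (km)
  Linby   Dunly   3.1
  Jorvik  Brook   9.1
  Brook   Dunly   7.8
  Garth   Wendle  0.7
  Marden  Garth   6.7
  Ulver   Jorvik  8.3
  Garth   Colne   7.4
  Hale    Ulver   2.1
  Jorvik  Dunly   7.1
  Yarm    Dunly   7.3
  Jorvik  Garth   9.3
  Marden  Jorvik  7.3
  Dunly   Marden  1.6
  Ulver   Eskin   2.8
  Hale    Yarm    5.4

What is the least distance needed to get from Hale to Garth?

Settle nodes by increasing distance from Hale:
Hale: 0
Ulver: 2.1  (via Hale)
Eskin: 4.9  (via Ulver)
Yarm: 5.4  (via Hale)
Jorvik: 10.4  (via Ulver)
Dunly: 12.7  (via Yarm)
Marden: 14.3  (via Dunly)
Linby: 15.8  (via Dunly)
Brook: 19.5  (via Jorvik)
Garth: 19.7  (via Jorvik)
Shortest route: Hale → Ulver → Jorvik → Garth = 19.7 km.

19.7 km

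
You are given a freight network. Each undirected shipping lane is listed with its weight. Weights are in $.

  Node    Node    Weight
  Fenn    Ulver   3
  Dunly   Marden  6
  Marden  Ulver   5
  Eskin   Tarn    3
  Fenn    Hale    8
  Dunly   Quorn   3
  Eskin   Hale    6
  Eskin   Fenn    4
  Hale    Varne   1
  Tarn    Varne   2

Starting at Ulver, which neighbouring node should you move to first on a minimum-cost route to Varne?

Enumerating some paths:
Ulver - Fenn - Eskin - Tarn - Varne: 3+4+3+2 = 12
Ulver - Fenn - Hale - Eskin - Tarn - Varne: 3+8+6+3+2 = 22
Ulver - Fenn - Eskin - Hale - Varne: 3+4+6+1 = 14
Cheapest is Ulver - Fenn - Eskin - Tarn - Varne at $12.
So from Ulver the first move is to Fenn.

Fenn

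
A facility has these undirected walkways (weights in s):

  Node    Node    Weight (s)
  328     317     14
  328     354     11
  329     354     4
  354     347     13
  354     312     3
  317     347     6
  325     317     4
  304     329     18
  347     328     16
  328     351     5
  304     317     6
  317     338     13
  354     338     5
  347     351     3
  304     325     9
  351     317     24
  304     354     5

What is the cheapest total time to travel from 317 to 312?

14 s

Settle nodes by increasing distance from 317:
317: 0
325: 4  (via 317)
347: 6  (via 317)
304: 6  (via 317)
351: 9  (via 347)
354: 11  (via 304)
338: 13  (via 317)
312: 14  (via 354)
Shortest route: 317 → 304 → 354 → 312 = 14 s.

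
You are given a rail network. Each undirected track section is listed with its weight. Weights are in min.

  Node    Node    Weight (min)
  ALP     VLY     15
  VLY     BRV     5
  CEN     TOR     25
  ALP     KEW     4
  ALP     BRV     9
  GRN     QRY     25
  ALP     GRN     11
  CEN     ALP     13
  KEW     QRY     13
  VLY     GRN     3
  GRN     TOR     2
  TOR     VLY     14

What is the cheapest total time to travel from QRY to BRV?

26 min

Enumerating some paths:
QRY–GRN–VLY–BRV: 25+3+5 = 33
QRY–KEW–ALP–VLY–BRV: 13+4+15+5 = 37
QRY–KEW–ALP–GRN–VLY–BRV: 13+4+11+3+5 = 36
QRY–KEW–ALP–BRV: 13+4+9 = 26
Cheapest is QRY–KEW–ALP–BRV at 26 min.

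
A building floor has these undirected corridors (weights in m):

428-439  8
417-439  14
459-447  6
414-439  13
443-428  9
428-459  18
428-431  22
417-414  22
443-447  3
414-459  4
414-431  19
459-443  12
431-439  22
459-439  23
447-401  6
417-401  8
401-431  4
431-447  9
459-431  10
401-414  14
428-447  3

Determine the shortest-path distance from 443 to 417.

Shortest distances from 443:
443: 0
447: 3  (via 443)
428: 6  (via 447)
401: 9  (via 447)
459: 9  (via 447)
431: 12  (via 447)
414: 13  (via 459)
439: 14  (via 428)
417: 17  (via 401)
Shortest route: 443–447–401–417 = 17 m.

17 m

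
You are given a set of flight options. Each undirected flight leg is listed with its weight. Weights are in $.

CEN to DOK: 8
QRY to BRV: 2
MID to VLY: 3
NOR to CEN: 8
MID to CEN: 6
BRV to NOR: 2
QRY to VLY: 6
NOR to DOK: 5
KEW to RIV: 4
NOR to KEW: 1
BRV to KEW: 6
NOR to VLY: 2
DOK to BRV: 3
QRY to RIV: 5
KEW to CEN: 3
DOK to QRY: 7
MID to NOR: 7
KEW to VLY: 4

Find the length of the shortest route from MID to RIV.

$10

Candidate routes:
MID - VLY - NOR - KEW - RIV: 3+2+1+4 = 10
MID - NOR - KEW - RIV: 7+1+4 = 12
MID - VLY - KEW - RIV: 3+4+4 = 11
Cheapest is MID - VLY - NOR - KEW - RIV at $10.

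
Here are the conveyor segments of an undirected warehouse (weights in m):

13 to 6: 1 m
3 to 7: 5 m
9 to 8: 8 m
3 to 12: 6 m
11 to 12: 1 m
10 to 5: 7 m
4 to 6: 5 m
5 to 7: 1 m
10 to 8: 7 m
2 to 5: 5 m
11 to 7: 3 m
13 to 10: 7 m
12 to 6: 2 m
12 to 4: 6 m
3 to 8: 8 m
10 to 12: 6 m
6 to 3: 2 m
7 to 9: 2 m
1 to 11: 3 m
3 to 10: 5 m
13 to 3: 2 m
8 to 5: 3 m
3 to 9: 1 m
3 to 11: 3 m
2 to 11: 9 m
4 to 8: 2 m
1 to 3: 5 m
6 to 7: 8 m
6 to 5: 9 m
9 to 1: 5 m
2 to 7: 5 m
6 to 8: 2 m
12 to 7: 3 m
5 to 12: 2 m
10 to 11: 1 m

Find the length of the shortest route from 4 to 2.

Settle nodes by increasing distance from 4:
4: 0
8: 2  (via 4)
6: 4  (via 8)
5: 5  (via 8)
13: 5  (via 6)
3: 6  (via 6)
7: 6  (via 5)
12: 6  (via 4)
9: 7  (via 3)
11: 7  (via 12)
10: 8  (via 11)
1: 10  (via 11)
2: 10  (via 5)
Shortest route: 4 → 8 → 5 → 2 = 10 m.

10 m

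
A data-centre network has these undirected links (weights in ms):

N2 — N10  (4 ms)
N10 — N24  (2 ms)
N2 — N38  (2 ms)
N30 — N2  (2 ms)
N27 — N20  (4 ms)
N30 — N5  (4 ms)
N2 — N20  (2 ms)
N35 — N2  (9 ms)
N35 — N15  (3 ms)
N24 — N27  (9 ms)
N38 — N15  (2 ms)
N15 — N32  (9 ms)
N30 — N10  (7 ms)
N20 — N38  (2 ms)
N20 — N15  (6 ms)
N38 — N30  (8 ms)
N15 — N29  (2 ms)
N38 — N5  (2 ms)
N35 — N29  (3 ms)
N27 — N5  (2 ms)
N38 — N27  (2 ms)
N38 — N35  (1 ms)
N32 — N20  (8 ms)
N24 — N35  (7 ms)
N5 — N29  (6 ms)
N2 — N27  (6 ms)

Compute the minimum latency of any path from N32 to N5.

Candidate routes:
N32–N20–N38–N27–N5: 8+2+2+2 = 14
N32–N20–N2–N38–N5: 8+2+2+2 = 14
N32–N15–N38–N5: 9+2+2 = 13
N32–N20–N38–N5: 8+2+2 = 12
Cheapest is N32–N20–N38–N5 at 12 ms.

12 ms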